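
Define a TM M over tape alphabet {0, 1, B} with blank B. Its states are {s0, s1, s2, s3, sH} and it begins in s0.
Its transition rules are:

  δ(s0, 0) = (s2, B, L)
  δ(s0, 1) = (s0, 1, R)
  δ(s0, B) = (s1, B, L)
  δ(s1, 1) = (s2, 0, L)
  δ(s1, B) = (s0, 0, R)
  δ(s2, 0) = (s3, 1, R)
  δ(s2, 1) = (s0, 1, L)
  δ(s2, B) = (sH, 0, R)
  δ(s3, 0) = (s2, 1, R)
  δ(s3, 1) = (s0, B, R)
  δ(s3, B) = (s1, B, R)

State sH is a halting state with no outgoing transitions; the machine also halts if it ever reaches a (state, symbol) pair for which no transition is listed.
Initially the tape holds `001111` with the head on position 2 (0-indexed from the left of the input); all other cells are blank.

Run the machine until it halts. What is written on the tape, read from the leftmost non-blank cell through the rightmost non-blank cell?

1000

s0 | 00[1]111B   read 1 → write 1, move R, go to s0
s0 | 001[1]11B   read 1 → write 1, move R, go to s0
s0 | 0011[1]1B   read 1 → write 1, move R, go to s0
s0 | 00111[1]B   read 1 → write 1, move R, go to s0
s0 | 001111[B]   read B → write B, move L, go to s1
s1 | 00111[1]B   read 1 → write 0, move L, go to s2
s2 | 0011[1]0B   read 1 → write 1, move L, go to s0
s0 | 001[1]10B   read 1 → write 1, move R, go to s0
s0 | 0011[1]0B   read 1 → write 1, move R, go to s0
s0 | 00111[0]B   read 0 → write B, move L, go to s2
s2 | 0011[1]BB   read 1 → write 1, move L, go to s0
s0 | 001[1]1BB   read 1 → write 1, move R, go to s0
s0 | 0011[1]BB   read 1 → write 1, move R, go to s0
s0 | 00111[B]B   read B → write B, move L, go to s1
s1 | 0011[1]BB   read 1 → write 0, move L, go to s2
s2 | 001[1]0BB   read 1 → write 1, move L, go to s0
s0 | 00[1]10BB   read 1 → write 1, move R, go to s0
s0 | 001[1]0BB   read 1 → write 1, move R, go to s0
s0 | 0011[0]BB   read 0 → write B, move L, go to s2
s2 | 001[1]BBB   read 1 → write 1, move L, go to s0
s0 | 00[1]1BBB   read 1 → write 1, move R, go to s0
s0 | 001[1]BBB   read 1 → write 1, move R, go to s0
s0 | 0011[B]BB   read B → write B, move L, go to s1
s1 | 001[1]BBB   read 1 → write 0, move L, go to s2
s2 | 00[1]0BBB   read 1 → write 1, move L, go to s0
s0 | 0[0]10BBB   read 0 → write B, move L, go to s2
s2 | [0]B10BBB   read 0 → write 1, move R, go to s3
s3 | 1[B]10BBB   read B → write B, move R, go to s1
s1 | 1B[1]0BBB   read 1 → write 0, move L, go to s2
s2 | 1[B]00BBB   read B → write 0, move R, go to sH
sH | 10[0]0BBB
The non-blank tape span at halt is 1000.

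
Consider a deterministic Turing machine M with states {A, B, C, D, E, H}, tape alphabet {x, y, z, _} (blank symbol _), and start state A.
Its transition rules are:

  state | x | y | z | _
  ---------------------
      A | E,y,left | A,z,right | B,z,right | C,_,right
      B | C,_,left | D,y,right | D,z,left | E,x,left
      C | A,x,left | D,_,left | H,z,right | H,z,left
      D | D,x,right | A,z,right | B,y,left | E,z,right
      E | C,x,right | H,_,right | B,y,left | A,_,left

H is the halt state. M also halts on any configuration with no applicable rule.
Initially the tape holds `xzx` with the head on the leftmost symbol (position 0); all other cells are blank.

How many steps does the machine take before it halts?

4

state=A head=0 tape=__[x]zx   (A,x)→(E,y,left)
state=E head=-1 tape=_[_]yzx   (E,_)→(A,_,left)
state=A head=-2 tape=[_]_yzx   (A,_)→(C,_,right)
state=C head=-1 tape=_[_]yzx   (C,_)→(H,z,left)
state=H head=-2 tape=[_]zyzx
M halts after 4 transitions.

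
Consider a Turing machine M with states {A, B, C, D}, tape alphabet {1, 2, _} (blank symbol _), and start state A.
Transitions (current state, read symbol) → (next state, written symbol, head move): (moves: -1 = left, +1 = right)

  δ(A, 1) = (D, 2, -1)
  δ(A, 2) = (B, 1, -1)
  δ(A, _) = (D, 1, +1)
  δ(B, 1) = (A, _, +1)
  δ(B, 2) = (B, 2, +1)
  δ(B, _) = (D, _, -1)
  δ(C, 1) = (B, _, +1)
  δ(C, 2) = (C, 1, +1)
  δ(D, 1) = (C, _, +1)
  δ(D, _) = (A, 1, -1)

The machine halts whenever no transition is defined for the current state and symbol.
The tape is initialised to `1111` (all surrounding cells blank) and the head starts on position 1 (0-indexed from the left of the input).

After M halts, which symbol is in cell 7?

1

state=A head=1 tape=1[1]11____   (A,1)→(D,2,-1)
state=D head=0 tape=[1]211____   (D,1)→(C,_,+1)
state=C head=1 tape=_[2]11____   (C,2)→(C,1,+1)
state=C head=2 tape=_1[1]1____   (C,1)→(B,_,+1)
state=B head=3 tape=_1_[1]____   (B,1)→(A,_,+1)
state=A head=4 tape=_1__[_]___   (A,_)→(D,1,+1)
state=D head=5 tape=_1__1[_]__   (D,_)→(A,1,-1)
state=A head=4 tape=_1__[1]1__   (A,1)→(D,2,-1)
state=D head=3 tape=_1_[_]21__   (D,_)→(A,1,-1)
state=A head=2 tape=_1[_]121__   (A,_)→(D,1,+1)
state=D head=3 tape=_11[1]21__   (D,1)→(C,_,+1)
state=C head=4 tape=_11_[2]1__   (C,2)→(C,1,+1)
state=C head=5 tape=_11_1[1]__   (C,1)→(B,_,+1)
state=B head=6 tape=_11_1_[_]_   (B,_)→(D,_,-1)
state=D head=5 tape=_11_1[_]__   (D,_)→(A,1,-1)
state=A head=4 tape=_11_[1]1__   (A,1)→(D,2,-1)
state=D head=3 tape=_11[_]21__   (D,_)→(A,1,-1)
state=A head=2 tape=_1[1]121__   (A,1)→(D,2,-1)
state=D head=1 tape=_[1]2121__   (D,1)→(C,_,+1)
state=C head=2 tape=__[2]121__   (C,2)→(C,1,+1)
state=C head=3 tape=__1[1]21__   (C,1)→(B,_,+1)
state=B head=4 tape=__1_[2]1__   (B,2)→(B,2,+1)
state=B head=5 tape=__1_2[1]__   (B,1)→(A,_,+1)
state=A head=6 tape=__1_2_[_]_   (A,_)→(D,1,+1)
state=D head=7 tape=__1_2_1[_]   (D,_)→(A,1,-1)
state=A head=6 tape=__1_2_[1]1   (A,1)→(D,2,-1)
state=D head=5 tape=__1_2[_]21   (D,_)→(A,1,-1)
state=A head=4 tape=__1_[2]121   (A,2)→(B,1,-1)
state=B head=3 tape=__1[_]1121   (B,_)→(D,_,-1)
state=D head=2 tape=__[1]_1121   (D,1)→(C,_,+1)
state=C head=3 tape=___[_]1121
Cell 7 holds 1 when M halts.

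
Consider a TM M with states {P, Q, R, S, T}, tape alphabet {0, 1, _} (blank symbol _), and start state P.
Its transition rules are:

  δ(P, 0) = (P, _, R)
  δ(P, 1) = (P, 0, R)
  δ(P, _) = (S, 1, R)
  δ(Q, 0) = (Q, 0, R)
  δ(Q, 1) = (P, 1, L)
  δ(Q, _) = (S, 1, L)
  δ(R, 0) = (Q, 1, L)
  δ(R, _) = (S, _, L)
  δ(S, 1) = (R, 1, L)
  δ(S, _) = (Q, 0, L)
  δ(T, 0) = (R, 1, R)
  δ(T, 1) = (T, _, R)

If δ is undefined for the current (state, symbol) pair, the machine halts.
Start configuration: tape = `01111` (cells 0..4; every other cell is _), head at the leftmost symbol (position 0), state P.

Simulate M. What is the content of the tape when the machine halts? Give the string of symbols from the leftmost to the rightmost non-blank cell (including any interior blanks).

000_0110

state=P head=0 tape=[0]1111____   (P,0)→(P,_,R)
state=P head=1 tape=_[1]111____   (P,1)→(P,0,R)
state=P head=2 tape=_0[1]11____   (P,1)→(P,0,R)
state=P head=3 tape=_00[1]1____   (P,1)→(P,0,R)
state=P head=4 tape=_000[1]____   (P,1)→(P,0,R)
state=P head=5 tape=_0000[_]___   (P,_)→(S,1,R)
state=S head=6 tape=_00001[_]__   (S,_)→(Q,0,L)
state=Q head=5 tape=_0000[1]0__   (Q,1)→(P,1,L)
state=P head=4 tape=_000[0]10__   (P,0)→(P,_,R)
state=P head=5 tape=_000_[1]0__   (P,1)→(P,0,R)
state=P head=6 tape=_000_0[0]__   (P,0)→(P,_,R)
state=P head=7 tape=_000_0_[_]_   (P,_)→(S,1,R)
state=S head=8 tape=_000_0_1[_]   (S,_)→(Q,0,L)
state=Q head=7 tape=_000_0_[1]0   (Q,1)→(P,1,L)
state=P head=6 tape=_000_0[_]10   (P,_)→(S,1,R)
state=S head=7 tape=_000_01[1]0   (S,1)→(R,1,L)
state=R head=6 tape=_000_0[1]10
The non-blank tape span at halt is 000_0110.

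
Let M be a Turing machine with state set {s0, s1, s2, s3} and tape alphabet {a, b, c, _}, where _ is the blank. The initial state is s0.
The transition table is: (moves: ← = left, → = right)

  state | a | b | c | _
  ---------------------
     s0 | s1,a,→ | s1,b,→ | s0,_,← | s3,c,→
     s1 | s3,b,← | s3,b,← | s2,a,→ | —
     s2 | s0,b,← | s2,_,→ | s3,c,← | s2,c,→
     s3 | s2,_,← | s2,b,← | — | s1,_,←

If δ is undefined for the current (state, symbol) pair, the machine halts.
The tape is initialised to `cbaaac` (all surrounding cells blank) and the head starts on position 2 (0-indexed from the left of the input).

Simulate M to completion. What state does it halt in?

s3

s0 | cb[a]aac   read a → write a, move →, go to s1
s1 | cba[a]ac   read a → write b, move ←, go to s3
s3 | cb[a]bac   read a → write _, move ←, go to s2
s2 | c[b]_bac   read b → write _, move →, go to s2
s2 | c_[_]bac   read _ → write c, move →, go to s2
s2 | c_c[b]ac   read b → write _, move →, go to s2
s2 | c_c_[a]c   read a → write b, move ←, go to s0
s0 | c_c[_]bc   read _ → write c, move →, go to s3
s3 | c_cc[b]c   read b → write b, move ←, go to s2
s2 | c_c[c]bc   read c → write c, move ←, go to s3
s3 | c_[c]cbc
No transition is defined for (s3, c); M halts in state s3.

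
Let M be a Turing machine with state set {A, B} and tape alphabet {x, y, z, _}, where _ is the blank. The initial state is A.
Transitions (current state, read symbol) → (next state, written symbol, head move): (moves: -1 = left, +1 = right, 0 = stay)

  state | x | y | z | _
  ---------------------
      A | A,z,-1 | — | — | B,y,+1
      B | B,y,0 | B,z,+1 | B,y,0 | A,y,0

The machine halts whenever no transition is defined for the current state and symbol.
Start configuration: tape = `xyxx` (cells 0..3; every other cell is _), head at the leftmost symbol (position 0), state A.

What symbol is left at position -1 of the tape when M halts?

y

A | _[x]yxx_   read x → write z, move -1, go to A
A | [_]zyxx_   read _ → write y, move +1, go to B
B | y[z]yxx_   read z → write y, move 0, go to B
B | y[y]yxx_   read y → write z, move +1, go to B
B | yz[y]xx_   read y → write z, move +1, go to B
B | yzz[x]x_   read x → write y, move 0, go to B
B | yzz[y]x_   read y → write z, move +1, go to B
B | yzzz[x]_   read x → write y, move 0, go to B
B | yzzz[y]_   read y → write z, move +1, go to B
B | yzzzz[_]   read _ → write y, move 0, go to A
A | yzzzz[y]
Cell -1 holds y when M halts.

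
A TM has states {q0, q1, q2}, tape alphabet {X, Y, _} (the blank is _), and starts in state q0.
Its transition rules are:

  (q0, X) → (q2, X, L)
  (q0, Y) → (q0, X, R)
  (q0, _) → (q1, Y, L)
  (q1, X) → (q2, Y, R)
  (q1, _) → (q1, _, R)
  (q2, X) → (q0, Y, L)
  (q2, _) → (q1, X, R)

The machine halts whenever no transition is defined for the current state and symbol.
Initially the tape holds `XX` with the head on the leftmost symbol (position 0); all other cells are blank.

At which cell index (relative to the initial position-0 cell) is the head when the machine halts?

2

q0 | _[X]X_   read X → write X, move L, go to q2
q2 | [_]XX_   read _ → write X, move R, go to q1
q1 | X[X]X_   read X → write Y, move R, go to q2
q2 | XY[X]_   read X → write Y, move L, go to q0
q0 | X[Y]Y_   read Y → write X, move R, go to q0
q0 | XX[Y]_   read Y → write X, move R, go to q0
q0 | XXX[_]   read _ → write Y, move L, go to q1
q1 | XX[X]Y   read X → write Y, move R, go to q2
q2 | XXY[Y]
At halt the head is at cell 2.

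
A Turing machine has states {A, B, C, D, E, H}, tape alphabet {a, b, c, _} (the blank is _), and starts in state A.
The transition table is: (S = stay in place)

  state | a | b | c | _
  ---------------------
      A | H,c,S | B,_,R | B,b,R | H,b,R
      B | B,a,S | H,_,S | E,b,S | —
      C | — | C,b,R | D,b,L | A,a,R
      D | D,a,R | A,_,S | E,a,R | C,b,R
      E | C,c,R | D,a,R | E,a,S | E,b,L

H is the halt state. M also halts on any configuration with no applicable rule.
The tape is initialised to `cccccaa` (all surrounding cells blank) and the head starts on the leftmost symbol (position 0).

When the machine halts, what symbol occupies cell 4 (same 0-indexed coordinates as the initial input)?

A | [c]ccccaa____   read c → write b, move R, go to B
B | b[c]cccaa____   read c → write b, move S, go to E
E | b[b]cccaa____   read b → write a, move R, go to D
D | ba[c]ccaa____   read c → write a, move R, go to E
E | baa[c]caa____   read c → write a, move S, go to E
E | baa[a]caa____   read a → write c, move R, go to C
C | baac[c]aa____   read c → write b, move L, go to D
D | baa[c]baa____   read c → write a, move R, go to E
E | baaa[b]aa____   read b → write a, move R, go to D
D | baaaa[a]a____   read a → write a, move R, go to D
D | baaaaa[a]____   read a → write a, move R, go to D
D | baaaaaa[_]___   read _ → write b, move R, go to C
C | baaaaaab[_]__   read _ → write a, move R, go to A
A | baaaaaaba[_]_   read _ → write b, move R, go to H
H | baaaaaabab[_]
Cell 4 holds a when M halts.

a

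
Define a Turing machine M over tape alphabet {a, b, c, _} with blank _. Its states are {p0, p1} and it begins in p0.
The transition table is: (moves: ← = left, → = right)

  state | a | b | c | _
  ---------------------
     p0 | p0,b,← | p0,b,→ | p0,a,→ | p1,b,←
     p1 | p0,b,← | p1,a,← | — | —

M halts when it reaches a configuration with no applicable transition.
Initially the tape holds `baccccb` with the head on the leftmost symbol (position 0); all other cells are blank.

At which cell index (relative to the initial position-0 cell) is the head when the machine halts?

p0 | _[b]accccb__   read b → write b, move →, go to p0
p0 | _b[a]ccccb__   read a → write b, move ←, go to p0
p0 | _[b]bccccb__   read b → write b, move →, go to p0
p0 | _b[b]ccccb__   read b → write b, move →, go to p0
p0 | _bb[c]cccb__   read c → write a, move →, go to p0
p0 | _bba[c]ccb__   read c → write a, move →, go to p0
p0 | _bbaa[c]cb__   read c → write a, move →, go to p0
p0 | _bbaaa[c]b__   read c → write a, move →, go to p0
p0 | _bbaaaa[b]__   read b → write b, move →, go to p0
p0 | _bbaaaab[_]_   read _ → write b, move ←, go to p1
p1 | _bbaaaa[b]b_   read b → write a, move ←, go to p1
p1 | _bbaaa[a]ab_   read a → write b, move ←, go to p0
p0 | _bbaa[a]bab_   read a → write b, move ←, go to p0
p0 | _bba[a]bbab_   read a → write b, move ←, go to p0
p0 | _bb[a]bbbab_   read a → write b, move ←, go to p0
p0 | _b[b]bbbbab_   read b → write b, move →, go to p0
p0 | _bb[b]bbbab_   read b → write b, move →, go to p0
p0 | _bbb[b]bbab_   read b → write b, move →, go to p0
p0 | _bbbb[b]bab_   read b → write b, move →, go to p0
p0 | _bbbbb[b]ab_   read b → write b, move →, go to p0
p0 | _bbbbbb[a]b_   read a → write b, move ←, go to p0
p0 | _bbbbb[b]bb_   read b → write b, move →, go to p0
p0 | _bbbbbb[b]b_   read b → write b, move →, go to p0
p0 | _bbbbbbb[b]_   read b → write b, move →, go to p0
p0 | _bbbbbbbb[_]   read _ → write b, move ←, go to p1
p1 | _bbbbbbb[b]b   read b → write a, move ←, go to p1
p1 | _bbbbbb[b]ab   read b → write a, move ←, go to p1
p1 | _bbbbb[b]aab   read b → write a, move ←, go to p1
p1 | _bbbb[b]aaab   read b → write a, move ←, go to p1
p1 | _bbb[b]aaaab   read b → write a, move ←, go to p1
p1 | _bb[b]aaaaab   read b → write a, move ←, go to p1
p1 | _b[b]aaaaaab   read b → write a, move ←, go to p1
p1 | _[b]aaaaaaab   read b → write a, move ←, go to p1
p1 | [_]aaaaaaaab
At halt the head is at cell -1.

-1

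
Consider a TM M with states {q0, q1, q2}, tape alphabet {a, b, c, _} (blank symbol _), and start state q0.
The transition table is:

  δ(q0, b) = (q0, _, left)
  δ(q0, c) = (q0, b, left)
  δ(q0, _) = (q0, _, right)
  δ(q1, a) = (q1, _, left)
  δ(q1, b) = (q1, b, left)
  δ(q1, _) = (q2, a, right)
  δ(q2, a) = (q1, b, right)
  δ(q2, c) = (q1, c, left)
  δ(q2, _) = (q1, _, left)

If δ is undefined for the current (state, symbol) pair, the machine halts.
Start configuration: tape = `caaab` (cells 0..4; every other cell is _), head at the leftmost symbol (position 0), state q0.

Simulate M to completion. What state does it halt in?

q0

state=q0 head=0 tape=_[c]aaab   (q0,c)→(q0,b,left)
state=q0 head=-1 tape=[_]baaab   (q0,_)→(q0,_,right)
state=q0 head=0 tape=_[b]aaab   (q0,b)→(q0,_,left)
state=q0 head=-1 tape=[_]_aaab   (q0,_)→(q0,_,right)
state=q0 head=0 tape=_[_]aaab   (q0,_)→(q0,_,right)
state=q0 head=1 tape=__[a]aab
No transition is defined for (q0, a); M halts in state q0.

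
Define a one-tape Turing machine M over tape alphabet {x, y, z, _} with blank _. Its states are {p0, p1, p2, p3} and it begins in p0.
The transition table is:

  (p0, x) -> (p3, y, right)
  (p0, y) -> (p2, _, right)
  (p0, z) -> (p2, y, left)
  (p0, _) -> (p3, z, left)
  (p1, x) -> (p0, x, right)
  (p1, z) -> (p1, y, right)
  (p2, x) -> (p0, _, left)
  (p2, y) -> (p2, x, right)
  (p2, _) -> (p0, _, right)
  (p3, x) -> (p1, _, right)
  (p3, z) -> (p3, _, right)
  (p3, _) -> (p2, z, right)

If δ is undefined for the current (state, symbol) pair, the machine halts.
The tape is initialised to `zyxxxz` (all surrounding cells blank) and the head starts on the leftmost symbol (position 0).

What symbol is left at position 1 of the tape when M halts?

x

p0 | _[z]yxxxz___   read z → write y, move left, go to p2
p2 | [_]yyxxxz___   read _ → write _, move right, go to p0
p0 | _[y]yxxxz___   read y → write _, move right, go to p2
p2 | __[y]xxxz___   read y → write x, move right, go to p2
p2 | __x[x]xxz___   read x → write _, move left, go to p0
p0 | __[x]_xxz___   read x → write y, move right, go to p3
p3 | __y[_]xxz___   read _ → write z, move right, go to p2
p2 | __yz[x]xz___   read x → write _, move left, go to p0
p0 | __y[z]_xz___   read z → write y, move left, go to p2
p2 | __[y]y_xz___   read y → write x, move right, go to p2
p2 | __x[y]_xz___   read y → write x, move right, go to p2
p2 | __xx[_]xz___   read _ → write _, move right, go to p0
p0 | __xx_[x]z___   read x → write y, move right, go to p3
p3 | __xx_y[z]___   read z → write _, move right, go to p3
p3 | __xx_y_[_]__   read _ → write z, move right, go to p2
p2 | __xx_y_z[_]_   read _ → write _, move right, go to p0
p0 | __xx_y_z_[_]   read _ → write z, move left, go to p3
p3 | __xx_y_z[_]z   read _ → write z, move right, go to p2
p2 | __xx_y_zz[z]
Cell 1 holds x when M halts.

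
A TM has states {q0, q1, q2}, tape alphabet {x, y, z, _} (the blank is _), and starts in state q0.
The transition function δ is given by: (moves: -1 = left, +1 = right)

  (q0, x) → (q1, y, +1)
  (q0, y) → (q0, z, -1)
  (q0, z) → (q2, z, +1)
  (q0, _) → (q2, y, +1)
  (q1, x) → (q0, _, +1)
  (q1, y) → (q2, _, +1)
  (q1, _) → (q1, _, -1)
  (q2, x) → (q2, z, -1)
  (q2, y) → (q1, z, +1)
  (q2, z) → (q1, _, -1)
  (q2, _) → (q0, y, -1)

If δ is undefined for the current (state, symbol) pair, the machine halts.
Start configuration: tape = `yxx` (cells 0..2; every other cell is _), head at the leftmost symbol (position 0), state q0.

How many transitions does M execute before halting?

15

q0 | _[y]xx__   read y → write z, move -1, go to q0
q0 | [_]zxx__   read _ → write y, move +1, go to q2
q2 | y[z]xx__   read z → write _, move -1, go to q1
q1 | [y]_xx__   read y → write _, move +1, go to q2
q2 | _[_]xx__   read _ → write y, move -1, go to q0
q0 | [_]yxx__   read _ → write y, move +1, go to q2
q2 | y[y]xx__   read y → write z, move +1, go to q1
q1 | yz[x]x__   read x → write _, move +1, go to q0
q0 | yz_[x]__   read x → write y, move +1, go to q1
q1 | yz_y[_]_   read _ → write _, move -1, go to q1
q1 | yz_[y]__   read y → write _, move +1, go to q2
q2 | yz__[_]_   read _ → write y, move -1, go to q0
q0 | yz_[_]y_   read _ → write y, move +1, go to q2
q2 | yz_y[y]_   read y → write z, move +1, go to q1
q1 | yz_yz[_]   read _ → write _, move -1, go to q1
q1 | yz_y[z]_
M halts after 15 transitions.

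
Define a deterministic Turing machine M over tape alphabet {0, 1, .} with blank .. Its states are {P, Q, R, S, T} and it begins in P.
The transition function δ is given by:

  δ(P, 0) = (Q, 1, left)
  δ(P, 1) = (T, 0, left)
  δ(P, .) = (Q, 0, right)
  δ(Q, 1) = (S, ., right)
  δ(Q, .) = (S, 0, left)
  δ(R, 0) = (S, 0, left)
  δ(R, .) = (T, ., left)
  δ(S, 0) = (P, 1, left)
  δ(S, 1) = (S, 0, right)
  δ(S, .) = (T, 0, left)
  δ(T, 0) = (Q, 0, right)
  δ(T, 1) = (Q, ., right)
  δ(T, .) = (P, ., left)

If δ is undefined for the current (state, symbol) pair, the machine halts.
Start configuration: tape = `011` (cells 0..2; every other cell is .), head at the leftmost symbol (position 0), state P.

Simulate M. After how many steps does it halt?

23

P | .....[0]11.   read 0 → write 1, move left, go to Q
Q | ....[.]111.   read . → write 0, move left, go to S
S | ...[.]0111.   read . → write 0, move left, go to T
T | ..[.]00111.   read . → write ., move left, go to P
P | .[.].00111.   read . → write 0, move right, go to Q
Q | .0[.]00111.   read . → write 0, move left, go to S
S | .[0]000111.   read 0 → write 1, move left, go to P
P | [.]1000111.   read . → write 0, move right, go to Q
Q | 0[1]000111.   read 1 → write ., move right, go to S
S | 0.[0]00111.   read 0 → write 1, move left, go to P
P | 0[.]100111.   read . → write 0, move right, go to Q
Q | 00[1]00111.   read 1 → write ., move right, go to S
S | 00.[0]0111.   read 0 → write 1, move left, go to P
P | 00[.]10111.   read . → write 0, move right, go to Q
Q | 000[1]0111.   read 1 → write ., move right, go to S
S | 000.[0]111.   read 0 → write 1, move left, go to P
P | 000[.]1111.   read . → write 0, move right, go to Q
Q | 0000[1]111.   read 1 → write ., move right, go to S
S | 0000.[1]11.   read 1 → write 0, move right, go to S
S | 0000.0[1]1.   read 1 → write 0, move right, go to S
S | 0000.00[1].   read 1 → write 0, move right, go to S
S | 0000.000[.]   read . → write 0, move left, go to T
T | 0000.00[0]0   read 0 → write 0, move right, go to Q
Q | 0000.000[0]
M halts after 23 transitions.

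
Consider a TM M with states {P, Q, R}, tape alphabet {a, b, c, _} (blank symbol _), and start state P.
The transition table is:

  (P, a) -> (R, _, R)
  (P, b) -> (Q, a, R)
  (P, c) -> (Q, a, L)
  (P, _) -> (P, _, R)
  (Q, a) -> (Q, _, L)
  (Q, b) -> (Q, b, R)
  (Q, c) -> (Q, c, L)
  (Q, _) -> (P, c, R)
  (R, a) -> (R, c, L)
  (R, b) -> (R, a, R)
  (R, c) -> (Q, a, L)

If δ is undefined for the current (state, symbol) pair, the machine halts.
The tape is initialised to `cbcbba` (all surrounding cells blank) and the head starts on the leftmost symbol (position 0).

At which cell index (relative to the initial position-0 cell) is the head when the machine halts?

2

P | _[c]bcbba   read c → write a, move L, go to Q
Q | [_]abcbba   read _ → write c, move R, go to P
P | c[a]bcbba   read a → write _, move R, go to R
R | c_[b]cbba   read b → write a, move R, go to R
R | c_a[c]bba   read c → write a, move L, go to Q
Q | c_[a]abba   read a → write _, move L, go to Q
Q | c[_]_abba   read _ → write c, move R, go to P
P | cc[_]abba   read _ → write _, move R, go to P
P | cc_[a]bba   read a → write _, move R, go to R
R | cc__[b]ba   read b → write a, move R, go to R
R | cc__a[b]a   read b → write a, move R, go to R
R | cc__aa[a]   read a → write c, move L, go to R
R | cc__a[a]c   read a → write c, move L, go to R
R | cc__[a]cc   read a → write c, move L, go to R
R | cc_[_]ccc
At halt the head is at cell 2.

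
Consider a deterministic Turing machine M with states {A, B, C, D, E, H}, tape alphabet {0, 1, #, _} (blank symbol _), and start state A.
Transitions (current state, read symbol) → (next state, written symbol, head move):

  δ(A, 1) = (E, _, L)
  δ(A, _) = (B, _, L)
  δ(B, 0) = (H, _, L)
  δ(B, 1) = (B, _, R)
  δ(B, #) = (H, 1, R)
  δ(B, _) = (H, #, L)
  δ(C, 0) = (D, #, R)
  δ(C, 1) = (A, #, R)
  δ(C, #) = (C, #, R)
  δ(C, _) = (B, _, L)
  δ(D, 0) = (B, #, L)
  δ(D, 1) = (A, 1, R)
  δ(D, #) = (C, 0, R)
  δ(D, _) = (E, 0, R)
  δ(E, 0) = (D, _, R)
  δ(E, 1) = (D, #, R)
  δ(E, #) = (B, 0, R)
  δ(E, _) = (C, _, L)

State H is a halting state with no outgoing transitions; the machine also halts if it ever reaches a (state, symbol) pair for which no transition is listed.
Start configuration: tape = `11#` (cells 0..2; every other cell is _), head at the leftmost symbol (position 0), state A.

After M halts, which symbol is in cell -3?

A | ____[1]1#   read 1 → write _, move L, go to E
E | ___[_]_1#   read _ → write _, move L, go to C
C | __[_]__1#   read _ → write _, move L, go to B
B | _[_]___1#   read _ → write #, move L, go to H
H | [_]#___1#
Cell -3 holds # when M halts.

#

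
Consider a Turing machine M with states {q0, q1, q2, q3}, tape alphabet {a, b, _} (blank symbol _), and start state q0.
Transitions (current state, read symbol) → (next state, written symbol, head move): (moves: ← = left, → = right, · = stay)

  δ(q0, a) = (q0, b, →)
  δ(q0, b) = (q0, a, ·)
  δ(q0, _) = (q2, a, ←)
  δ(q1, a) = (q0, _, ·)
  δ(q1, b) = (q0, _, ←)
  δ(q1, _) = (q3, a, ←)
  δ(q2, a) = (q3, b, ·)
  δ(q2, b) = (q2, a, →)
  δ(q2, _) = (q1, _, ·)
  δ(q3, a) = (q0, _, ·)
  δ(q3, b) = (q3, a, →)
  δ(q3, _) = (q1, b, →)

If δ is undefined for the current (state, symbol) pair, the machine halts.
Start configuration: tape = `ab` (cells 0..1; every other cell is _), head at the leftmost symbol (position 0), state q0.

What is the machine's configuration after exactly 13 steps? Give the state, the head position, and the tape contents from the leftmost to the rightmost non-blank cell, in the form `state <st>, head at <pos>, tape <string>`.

state q3, head at 3, tape baaba

state=q0 head=0 tape=[a]b___   (q0,a)→(q0,b,→)
state=q0 head=1 tape=b[b]___   (q0,b)→(q0,a,·)
state=q0 head=1 tape=b[a]___   (q0,a)→(q0,b,→)
state=q0 head=2 tape=bb[_]__   (q0,_)→(q2,a,←)
state=q2 head=1 tape=b[b]a__   (q2,b)→(q2,a,→)
state=q2 head=2 tape=ba[a]__   (q2,a)→(q3,b,·)
state=q3 head=2 tape=ba[b]__   (q3,b)→(q3,a,→)
state=q3 head=3 tape=baa[_]_   (q3,_)→(q1,b,→)
state=q1 head=4 tape=baab[_]   (q1,_)→(q3,a,←)
state=q3 head=3 tape=baa[b]a   (q3,b)→(q3,a,→)
state=q3 head=4 tape=baaa[a]   (q3,a)→(q0,_,·)
state=q0 head=4 tape=baaa[_]   (q0,_)→(q2,a,←)
state=q2 head=3 tape=baa[a]a   (q2,a)→(q3,b,·)
state=q3 head=3 tape=baa[b]a
After 13 steps: state q3, head at 3, tape baaba.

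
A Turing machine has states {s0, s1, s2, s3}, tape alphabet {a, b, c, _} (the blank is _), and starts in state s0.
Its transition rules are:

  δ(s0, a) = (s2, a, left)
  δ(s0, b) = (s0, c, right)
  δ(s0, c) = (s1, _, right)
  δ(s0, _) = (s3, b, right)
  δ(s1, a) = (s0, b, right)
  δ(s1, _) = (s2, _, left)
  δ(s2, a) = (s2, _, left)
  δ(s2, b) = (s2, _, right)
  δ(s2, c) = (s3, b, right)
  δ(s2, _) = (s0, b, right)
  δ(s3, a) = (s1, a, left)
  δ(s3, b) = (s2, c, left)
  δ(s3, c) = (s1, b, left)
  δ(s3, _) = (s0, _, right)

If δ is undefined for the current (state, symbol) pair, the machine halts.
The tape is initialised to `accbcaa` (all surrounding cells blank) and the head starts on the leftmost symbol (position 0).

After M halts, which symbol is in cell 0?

b

s0 | _[a]ccbcaa   read a → write a, move left, go to s2
s2 | [_]accbcaa   read _ → write b, move right, go to s0
s0 | b[a]ccbcaa   read a → write a, move left, go to s2
s2 | [b]accbcaa   read b → write _, move right, go to s2
s2 | _[a]ccbcaa   read a → write _, move left, go to s2
s2 | [_]_ccbcaa   read _ → write b, move right, go to s0
s0 | b[_]ccbcaa   read _ → write b, move right, go to s3
s3 | bb[c]cbcaa   read c → write b, move left, go to s1
s1 | b[b]bcbcaa
Cell 0 holds b when M halts.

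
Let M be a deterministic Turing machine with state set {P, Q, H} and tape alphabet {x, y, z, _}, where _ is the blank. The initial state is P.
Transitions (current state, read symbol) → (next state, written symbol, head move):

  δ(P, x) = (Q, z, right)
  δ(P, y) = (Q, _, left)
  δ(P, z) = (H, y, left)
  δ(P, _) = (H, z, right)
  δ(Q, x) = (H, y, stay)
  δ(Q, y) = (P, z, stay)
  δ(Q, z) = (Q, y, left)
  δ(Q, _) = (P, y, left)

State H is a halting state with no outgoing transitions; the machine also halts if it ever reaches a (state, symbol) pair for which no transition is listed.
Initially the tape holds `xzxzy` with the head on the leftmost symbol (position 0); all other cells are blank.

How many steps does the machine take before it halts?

state=P head=0 tape=__[x]zxzy   (P,x)→(Q,z,right)
state=Q head=1 tape=__z[z]xzy   (Q,z)→(Q,y,left)
state=Q head=0 tape=__[z]yxzy   (Q,z)→(Q,y,left)
state=Q head=-1 tape=_[_]yyxzy   (Q,_)→(P,y,left)
state=P head=-2 tape=[_]yyyxzy   (P,_)→(H,z,right)
state=H head=-1 tape=z[y]yyxzy
M halts after 5 transitions.

5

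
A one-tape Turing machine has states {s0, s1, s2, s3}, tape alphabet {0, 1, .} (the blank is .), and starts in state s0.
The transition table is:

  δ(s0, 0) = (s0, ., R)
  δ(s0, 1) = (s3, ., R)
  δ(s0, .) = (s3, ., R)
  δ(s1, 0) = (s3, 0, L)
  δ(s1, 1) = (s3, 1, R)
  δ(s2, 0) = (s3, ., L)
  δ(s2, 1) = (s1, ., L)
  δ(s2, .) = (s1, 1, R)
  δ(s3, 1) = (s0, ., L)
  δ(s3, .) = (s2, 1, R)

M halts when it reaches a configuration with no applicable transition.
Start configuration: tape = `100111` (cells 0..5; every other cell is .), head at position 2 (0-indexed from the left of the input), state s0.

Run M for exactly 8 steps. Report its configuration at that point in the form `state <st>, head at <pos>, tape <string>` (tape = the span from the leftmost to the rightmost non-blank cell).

s0 | 10[0]111.   read 0 → write ., move R, go to s0
s0 | 10.[1]11.   read 1 → write ., move R, go to s3
s3 | 10..[1]1.   read 1 → write ., move L, go to s0
s0 | 10.[.].1.   read . → write ., move R, go to s3
s3 | 10..[.]1.   read . → write 1, move R, go to s2
s2 | 10..1[1].   read 1 → write ., move L, go to s1
s1 | 10..[1]..   read 1 → write 1, move R, go to s3
s3 | 10..1[.].   read . → write 1, move R, go to s2
s2 | 10..11[.]
After 8 steps: state s2, head at 6, tape 10..11.

state s2, head at 6, tape 10..11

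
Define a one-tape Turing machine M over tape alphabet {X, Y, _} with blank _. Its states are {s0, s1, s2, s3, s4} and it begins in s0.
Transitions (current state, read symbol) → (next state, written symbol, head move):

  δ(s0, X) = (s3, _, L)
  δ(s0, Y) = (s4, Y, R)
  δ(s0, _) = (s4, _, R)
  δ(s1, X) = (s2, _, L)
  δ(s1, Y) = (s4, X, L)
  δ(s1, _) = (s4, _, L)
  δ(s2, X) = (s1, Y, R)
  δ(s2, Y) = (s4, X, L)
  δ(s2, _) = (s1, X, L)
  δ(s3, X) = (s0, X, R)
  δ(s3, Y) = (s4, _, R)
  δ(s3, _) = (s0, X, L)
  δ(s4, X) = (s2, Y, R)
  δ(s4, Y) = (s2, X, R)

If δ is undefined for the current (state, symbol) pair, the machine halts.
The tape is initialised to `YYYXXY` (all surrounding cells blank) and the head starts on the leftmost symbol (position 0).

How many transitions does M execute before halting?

19

state=s0 head=0 tape=_[Y]YYXXY   (s0,Y)→(s4,Y,R)
state=s4 head=1 tape=_Y[Y]YXXY   (s4,Y)→(s2,X,R)
state=s2 head=2 tape=_YX[Y]XXY   (s2,Y)→(s4,X,L)
state=s4 head=1 tape=_Y[X]XXXY   (s4,X)→(s2,Y,R)
state=s2 head=2 tape=_YY[X]XXY   (s2,X)→(s1,Y,R)
state=s1 head=3 tape=_YYY[X]XY   (s1,X)→(s2,_,L)
state=s2 head=2 tape=_YY[Y]_XY   (s2,Y)→(s4,X,L)
state=s4 head=1 tape=_Y[Y]X_XY   (s4,Y)→(s2,X,R)
state=s2 head=2 tape=_YX[X]_XY   (s2,X)→(s1,Y,R)
state=s1 head=3 tape=_YXY[_]XY   (s1,_)→(s4,_,L)
state=s4 head=2 tape=_YX[Y]_XY   (s4,Y)→(s2,X,R)
state=s2 head=3 tape=_YXX[_]XY   (s2,_)→(s1,X,L)
state=s1 head=2 tape=_YX[X]XXY   (s1,X)→(s2,_,L)
state=s2 head=1 tape=_Y[X]_XXY   (s2,X)→(s1,Y,R)
state=s1 head=2 tape=_YY[_]XXY   (s1,_)→(s4,_,L)
state=s4 head=1 tape=_Y[Y]_XXY   (s4,Y)→(s2,X,R)
state=s2 head=2 tape=_YX[_]XXY   (s2,_)→(s1,X,L)
state=s1 head=1 tape=_Y[X]XXXY   (s1,X)→(s2,_,L)
state=s2 head=0 tape=_[Y]_XXXY   (s2,Y)→(s4,X,L)
state=s4 head=-1 tape=[_]X_XXXY
M halts after 19 transitions.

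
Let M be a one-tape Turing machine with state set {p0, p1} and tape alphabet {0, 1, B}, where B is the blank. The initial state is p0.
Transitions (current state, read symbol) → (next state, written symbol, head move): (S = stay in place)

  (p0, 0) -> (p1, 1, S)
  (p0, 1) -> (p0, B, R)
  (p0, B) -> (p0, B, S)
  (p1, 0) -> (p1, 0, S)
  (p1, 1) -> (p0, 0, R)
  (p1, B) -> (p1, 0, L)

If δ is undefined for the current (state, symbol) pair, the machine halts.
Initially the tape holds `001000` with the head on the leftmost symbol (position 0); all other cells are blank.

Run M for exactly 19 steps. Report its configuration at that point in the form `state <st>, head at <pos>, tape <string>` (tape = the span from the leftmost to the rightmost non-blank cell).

state p0, head at 6, tape 00B000

p0 | [0]01000B   read 0 → write 1, move S, go to p1
p1 | [1]01000B   read 1 → write 0, move R, go to p0
p0 | 0[0]1000B   read 0 → write 1, move S, go to p1
p1 | 0[1]1000B   read 1 → write 0, move R, go to p0
p0 | 00[1]000B   read 1 → write B, move R, go to p0
p0 | 00B[0]00B   read 0 → write 1, move S, go to p1
p1 | 00B[1]00B   read 1 → write 0, move R, go to p0
p0 | 00B0[0]0B   read 0 → write 1, move S, go to p1
p1 | 00B0[1]0B   read 1 → write 0, move R, go to p0
p0 | 00B00[0]B   read 0 → write 1, move S, go to p1
p1 | 00B00[1]B   read 1 → write 0, move R, go to p0
p0 | 00B000[B]   read B → write B, move S, go to p0
p0 | 00B000[B]   read B → write B, move S, go to p0
p0 | 00B000[B]   read B → write B, move S, go to p0
p0 | 00B000[B]   read B → write B, move S, go to p0
p0 | 00B000[B]   read B → write B, move S, go to p0
p0 | 00B000[B]   read B → write B, move S, go to p0
p0 | 00B000[B]   read B → write B, move S, go to p0
p0 | 00B000[B]   read B → write B, move S, go to p0
p0 | 00B000[B]
After 19 steps: state p0, head at 6, tape 00B000.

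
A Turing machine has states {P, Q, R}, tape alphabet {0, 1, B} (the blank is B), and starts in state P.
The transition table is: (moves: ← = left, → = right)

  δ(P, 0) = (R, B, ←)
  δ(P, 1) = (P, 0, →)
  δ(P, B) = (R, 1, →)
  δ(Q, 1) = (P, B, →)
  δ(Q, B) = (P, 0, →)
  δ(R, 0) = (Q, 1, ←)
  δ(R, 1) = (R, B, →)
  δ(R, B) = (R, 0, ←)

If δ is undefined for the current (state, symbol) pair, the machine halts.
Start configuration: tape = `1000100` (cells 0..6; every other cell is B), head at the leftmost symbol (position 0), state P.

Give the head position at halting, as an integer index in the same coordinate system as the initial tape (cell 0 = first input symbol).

4

P | B[1]000100   read 1 → write 0, move →, go to P
P | B0[0]00100   read 0 → write B, move ←, go to R
R | B[0]B00100   read 0 → write 1, move ←, go to Q
Q | [B]1B00100   read B → write 0, move →, go to P
P | 0[1]B00100   read 1 → write 0, move →, go to P
P | 00[B]00100   read B → write 1, move →, go to R
R | 001[0]0100   read 0 → write 1, move ←, go to Q
Q | 00[1]10100   read 1 → write B, move →, go to P
P | 00B[1]0100   read 1 → write 0, move →, go to P
P | 00B0[0]100   read 0 → write B, move ←, go to R
R | 00B[0]B100   read 0 → write 1, move ←, go to Q
Q | 00[B]1B100   read B → write 0, move →, go to P
P | 000[1]B100   read 1 → write 0, move →, go to P
P | 0000[B]100   read B → write 1, move →, go to R
R | 00001[1]00   read 1 → write B, move →, go to R
R | 00001B[0]0   read 0 → write 1, move ←, go to Q
Q | 00001[B]10   read B → write 0, move →, go to P
P | 000010[1]0   read 1 → write 0, move →, go to P
P | 0000100[0]   read 0 → write B, move ←, go to R
R | 000010[0]B   read 0 → write 1, move ←, go to Q
Q | 00001[0]1B
At halt the head is at cell 4.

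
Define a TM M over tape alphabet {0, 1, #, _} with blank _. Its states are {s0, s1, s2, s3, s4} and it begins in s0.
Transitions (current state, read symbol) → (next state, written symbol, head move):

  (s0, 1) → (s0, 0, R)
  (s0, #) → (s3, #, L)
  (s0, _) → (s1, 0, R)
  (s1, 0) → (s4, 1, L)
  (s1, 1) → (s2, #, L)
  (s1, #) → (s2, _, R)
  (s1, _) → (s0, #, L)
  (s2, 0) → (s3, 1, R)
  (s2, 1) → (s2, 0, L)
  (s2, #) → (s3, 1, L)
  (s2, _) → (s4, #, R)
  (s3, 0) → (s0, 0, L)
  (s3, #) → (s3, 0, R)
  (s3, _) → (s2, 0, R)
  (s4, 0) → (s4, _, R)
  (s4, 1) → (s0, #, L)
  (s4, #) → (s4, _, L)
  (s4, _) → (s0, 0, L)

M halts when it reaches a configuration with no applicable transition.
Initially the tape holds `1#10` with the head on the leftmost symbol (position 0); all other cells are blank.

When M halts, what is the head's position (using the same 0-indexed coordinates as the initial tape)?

1

state=s0 head=0 tape=_[1]#10   (s0,1)→(s0,0,R)
state=s0 head=1 tape=_0[#]10   (s0,#)→(s3,#,L)
state=s3 head=0 tape=_[0]#10   (s3,0)→(s0,0,L)
state=s0 head=-1 tape=[_]0#10   (s0,_)→(s1,0,R)
state=s1 head=0 tape=0[0]#10   (s1,0)→(s4,1,L)
state=s4 head=-1 tape=[0]1#10   (s4,0)→(s4,_,R)
state=s4 head=0 tape=_[1]#10   (s4,1)→(s0,#,L)
state=s0 head=-1 tape=[_]##10   (s0,_)→(s1,0,R)
state=s1 head=0 tape=0[#]#10   (s1,#)→(s2,_,R)
state=s2 head=1 tape=0_[#]10   (s2,#)→(s3,1,L)
state=s3 head=0 tape=0[_]110   (s3,_)→(s2,0,R)
state=s2 head=1 tape=00[1]10   (s2,1)→(s2,0,L)
state=s2 head=0 tape=0[0]010   (s2,0)→(s3,1,R)
state=s3 head=1 tape=01[0]10   (s3,0)→(s0,0,L)
state=s0 head=0 tape=0[1]010   (s0,1)→(s0,0,R)
state=s0 head=1 tape=00[0]10
At halt the head is at cell 1.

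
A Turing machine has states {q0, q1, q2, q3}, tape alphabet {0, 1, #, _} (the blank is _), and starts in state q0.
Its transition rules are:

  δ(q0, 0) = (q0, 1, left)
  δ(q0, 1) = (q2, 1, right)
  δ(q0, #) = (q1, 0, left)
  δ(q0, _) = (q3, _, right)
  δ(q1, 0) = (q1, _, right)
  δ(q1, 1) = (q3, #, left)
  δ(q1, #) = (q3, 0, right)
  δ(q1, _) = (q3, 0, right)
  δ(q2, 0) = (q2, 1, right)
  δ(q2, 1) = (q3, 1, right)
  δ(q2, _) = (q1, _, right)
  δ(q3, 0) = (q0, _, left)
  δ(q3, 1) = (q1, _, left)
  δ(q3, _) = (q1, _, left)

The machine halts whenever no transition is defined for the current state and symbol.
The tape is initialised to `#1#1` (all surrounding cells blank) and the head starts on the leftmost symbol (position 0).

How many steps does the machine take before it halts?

state=q0 head=0 tape=__[#]1#1   (q0,#)→(q1,0,left)
state=q1 head=-1 tape=_[_]01#1   (q1,_)→(q3,0,right)
state=q3 head=0 tape=_0[0]1#1   (q3,0)→(q0,_,left)
state=q0 head=-1 tape=_[0]_1#1   (q0,0)→(q0,1,left)
state=q0 head=-2 tape=[_]1_1#1   (q0,_)→(q3,_,right)
state=q3 head=-1 tape=_[1]_1#1   (q3,1)→(q1,_,left)
state=q1 head=-2 tape=[_]__1#1   (q1,_)→(q3,0,right)
state=q3 head=-1 tape=0[_]_1#1   (q3,_)→(q1,_,left)
state=q1 head=-2 tape=[0]__1#1   (q1,0)→(q1,_,right)
state=q1 head=-1 tape=_[_]_1#1   (q1,_)→(q3,0,right)
state=q3 head=0 tape=_0[_]1#1   (q3,_)→(q1,_,left)
state=q1 head=-1 tape=_[0]_1#1   (q1,0)→(q1,_,right)
state=q1 head=0 tape=__[_]1#1   (q1,_)→(q3,0,right)
state=q3 head=1 tape=__0[1]#1   (q3,1)→(q1,_,left)
state=q1 head=0 tape=__[0]_#1   (q1,0)→(q1,_,right)
state=q1 head=1 tape=___[_]#1   (q1,_)→(q3,0,right)
state=q3 head=2 tape=___0[#]1
M halts after 16 transitions.

16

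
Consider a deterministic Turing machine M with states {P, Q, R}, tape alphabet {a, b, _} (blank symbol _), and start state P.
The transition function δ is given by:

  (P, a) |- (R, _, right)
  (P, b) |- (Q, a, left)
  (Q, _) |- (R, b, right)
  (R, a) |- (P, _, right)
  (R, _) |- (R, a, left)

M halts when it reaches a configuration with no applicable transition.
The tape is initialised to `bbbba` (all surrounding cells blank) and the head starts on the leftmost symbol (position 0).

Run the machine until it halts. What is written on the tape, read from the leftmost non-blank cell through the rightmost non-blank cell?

bbbbaaa

state=P head=0 tape=_[b]bbba_   (P,b)→(Q,a,left)
state=Q head=-1 tape=[_]abbba_   (Q,_)→(R,b,right)
state=R head=0 tape=b[a]bbba_   (R,a)→(P,_,right)
state=P head=1 tape=b_[b]bba_   (P,b)→(Q,a,left)
state=Q head=0 tape=b[_]abba_   (Q,_)→(R,b,right)
state=R head=1 tape=bb[a]bba_   (R,a)→(P,_,right)
state=P head=2 tape=bb_[b]ba_   (P,b)→(Q,a,left)
state=Q head=1 tape=bb[_]aba_   (Q,_)→(R,b,right)
state=R head=2 tape=bbb[a]ba_   (R,a)→(P,_,right)
state=P head=3 tape=bbb_[b]a_   (P,b)→(Q,a,left)
state=Q head=2 tape=bbb[_]aa_   (Q,_)→(R,b,right)
state=R head=3 tape=bbbb[a]a_   (R,a)→(P,_,right)
state=P head=4 tape=bbbb_[a]_   (P,a)→(R,_,right)
state=R head=5 tape=bbbb__[_]   (R,_)→(R,a,left)
state=R head=4 tape=bbbb_[_]a   (R,_)→(R,a,left)
state=R head=3 tape=bbbb[_]aa   (R,_)→(R,a,left)
state=R head=2 tape=bbb[b]aaa
The non-blank tape span at halt is bbbbaaa.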